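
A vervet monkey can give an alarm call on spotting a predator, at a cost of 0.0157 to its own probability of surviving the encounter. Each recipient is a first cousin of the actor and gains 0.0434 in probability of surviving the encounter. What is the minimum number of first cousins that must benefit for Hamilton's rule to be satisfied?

r to a first cousin = 1/8 (first cousins share one grandparent pair — two paths of length 4: r = 2·(1/2)^4 = 1/8).
Hamilton's rule: n·r·B > C  ⇒  n > C/(r·B) = 0.0157/(0.125·0.0434) = 2.894.
The smallest integer exceeding 2.894 is 3.

3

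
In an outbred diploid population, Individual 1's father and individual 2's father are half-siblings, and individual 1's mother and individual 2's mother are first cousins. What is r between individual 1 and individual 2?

With two independent routes of shared ancestry, r is the sum of the two contributions.
Individual 1 and individual 2 are related in two ways: half first cousins through their fathers (r = 1/16) and second cousins through their mothers (r = 1/32).
r = 1/16 + 1/32 = 3/32 = 0.09375.

0.09375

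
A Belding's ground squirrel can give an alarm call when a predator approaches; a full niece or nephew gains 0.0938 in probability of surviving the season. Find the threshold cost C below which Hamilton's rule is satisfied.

0.02345

r to a full niece or nephew = 1/4 (full aunt/uncle↔niece/nephew: two paths of length 3 through the shared grandparent pair: r = 2·(1/2)^3 = 1/4).
Hamilton's rule: n·r·B > C, so the trait is favored while C < n·r·B = 1·0.25·0.0938 = 0.02345.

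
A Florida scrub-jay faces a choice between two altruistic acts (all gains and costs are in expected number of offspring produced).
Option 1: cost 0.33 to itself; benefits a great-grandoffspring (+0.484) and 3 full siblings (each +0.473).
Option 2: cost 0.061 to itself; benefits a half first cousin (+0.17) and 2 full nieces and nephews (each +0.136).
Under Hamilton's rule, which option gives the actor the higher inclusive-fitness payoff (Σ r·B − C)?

Option 1: r to a great-grandoffspring = 0.125.
Option 1: r to a full sibling = 0.5.
Option 1: Σ r·B − C = (1·0.125·0.484 + 3·0.5·0.473) − 0.33 = 0.44.
Option 2: r to a half first cousin = 0.0625.
Option 2: r to a full niece or nephew = 0.25.
Option 2: Σ r·B − C = (1·0.0625·0.17 + 2·0.25·0.136) − 0.061 = 0.017625.
Option 1 has the higher net inclusive-fitness payoff.

Option 1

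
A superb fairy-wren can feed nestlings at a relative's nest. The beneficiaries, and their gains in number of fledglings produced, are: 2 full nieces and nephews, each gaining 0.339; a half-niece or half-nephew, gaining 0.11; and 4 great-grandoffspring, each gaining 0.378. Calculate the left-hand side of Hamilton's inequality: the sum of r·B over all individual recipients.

0.37225

r to a full niece or nephew = 0.25 (full aunt/uncle↔niece/nephew: two paths of length 3 through the shared grandparent pair: r = 2·(1/2)^3 = 1/4).
r to a half-niece or half-nephew = 1/8 (half-aunt/uncle↔niece/nephew: one path of length 3: r = (1/2)^3 = 1/8).
r to a great-grandoffspring = 0.125 (three parent–offspring links: r = (1/2)^3 = 1/8).
Summing one r·B term per recipient: 2·0.25·0.339 + 1·0.125·0.11 + 4·0.125·0.378 = 0.37225.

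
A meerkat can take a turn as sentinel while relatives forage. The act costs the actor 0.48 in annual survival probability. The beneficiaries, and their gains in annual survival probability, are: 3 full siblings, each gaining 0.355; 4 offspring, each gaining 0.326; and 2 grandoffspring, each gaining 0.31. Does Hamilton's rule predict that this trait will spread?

Yes

Hamilton's rule: the trait is favored when the sum of r·B over every recipient exceeds the actor's cost C.
r to a full sibling = 0.5 (full sibs share both parents — two paths of length 2: r = 2·(1/2)^2 = 1/2).
r to an offspring = 1/2 (one parent–offspring link: r = (1/2)^1 = 1/2).
r to a grandoffspring = 1/4 (two parent–offspring links: r = (1/2)^2 = 1/4).
Summing one r·B term per recipient: 3·0.5·0.355 + 4·0.5·0.326 + 2·0.25·0.31 = 1.3395.
1.3395 > 0.48: the indirect benefit exceeds the cost.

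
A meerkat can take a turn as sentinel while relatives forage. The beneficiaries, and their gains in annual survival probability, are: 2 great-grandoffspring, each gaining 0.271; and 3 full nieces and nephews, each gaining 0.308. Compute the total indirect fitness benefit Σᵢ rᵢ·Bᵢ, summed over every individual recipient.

0.29875

r to a great-grandoffspring = 1/8 (three parent–offspring links: r = (1/2)^3 = 1/8).
r to a full niece or nephew = 1/4 (full aunt/uncle↔niece/nephew: two paths of length 3 through the shared grandparent pair: r = 2·(1/2)^3 = 1/4).
Summing one r·B term per recipient: 2·0.125·0.271 + 3·0.25·0.308 = 0.29875.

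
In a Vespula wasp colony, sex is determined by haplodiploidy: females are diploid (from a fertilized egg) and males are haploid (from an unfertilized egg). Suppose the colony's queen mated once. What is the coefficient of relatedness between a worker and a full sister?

0.75

Haplodiploid full sisters inherit their father's entire haploid genome identically (contributing 1/2) and on average half of their mother's contribution (1/2 · 1/2 = 1/4); r = 1/2 + 1/4 = 3/4.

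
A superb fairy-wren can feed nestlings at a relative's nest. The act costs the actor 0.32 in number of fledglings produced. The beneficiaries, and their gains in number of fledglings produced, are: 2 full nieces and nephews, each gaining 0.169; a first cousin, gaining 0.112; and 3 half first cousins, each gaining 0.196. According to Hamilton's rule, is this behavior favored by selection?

No

Hamilton's rule: the trait is favored when the sum of r·B over every recipient exceeds the actor's cost C.
r to a full niece or nephew = 1/4 (full aunt/uncle↔niece/nephew: two paths of length 3 through the shared grandparent pair: r = 2·(1/2)^3 = 1/4).
r to a first cousin = 1/8 (first cousins share one grandparent pair — two paths of length 4: r = 2·(1/2)^4 = 1/8).
r to a half first cousin = 1/16 (half first cousins share one grandparent — one path of length 4: r = (1/2)^4 = 1/16).
Summing one r·B term per recipient: 2·0.25·0.169 + 1·0.125·0.112 + 3·0.0625·0.196 = 0.13525.
0.13525 < 0.32: the indirect benefit is less than the cost.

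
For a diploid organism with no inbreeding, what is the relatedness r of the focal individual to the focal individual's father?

Each parent–offspring link contributes a factor of 1/2, and independent paths through distinct common ancestors add.
One parent–offspring link: r = (1/2)^1 = 1/2.

0.5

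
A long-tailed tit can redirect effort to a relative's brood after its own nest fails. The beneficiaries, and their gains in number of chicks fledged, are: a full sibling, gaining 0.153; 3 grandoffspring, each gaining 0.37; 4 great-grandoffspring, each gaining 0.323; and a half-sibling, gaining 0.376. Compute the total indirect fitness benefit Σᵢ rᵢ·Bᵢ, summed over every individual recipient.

0.6095

r to a full sibling = 0.5 (full sibs share both parents — two paths of length 2: r = 2·(1/2)^2 = 1/2).
r to a grandoffspring = 0.25 (two parent–offspring links: r = (1/2)^2 = 1/4).
r to a great-grandoffspring = 0.125 (three parent–offspring links: r = (1/2)^3 = 1/8).
r to a half-sibling = 0.25 (half-sibs share one parent — one path of length 2: r = (1/2)^2 = 1/4).
Summing one r·B term per recipient: 1·0.5·0.153 + 3·0.25·0.37 + 4·0.125·0.323 + 1·0.25·0.376 = 0.6095.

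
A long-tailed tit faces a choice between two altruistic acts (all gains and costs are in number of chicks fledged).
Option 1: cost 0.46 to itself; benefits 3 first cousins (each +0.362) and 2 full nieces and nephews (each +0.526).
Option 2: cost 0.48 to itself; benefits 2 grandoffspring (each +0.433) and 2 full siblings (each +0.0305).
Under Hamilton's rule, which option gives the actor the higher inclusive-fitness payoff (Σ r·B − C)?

Option 1: r to a first cousin = 0.125.
Option 1: r to a full niece or nephew = 0.25.
Option 1: Σ r·B − C = (3·0.125·0.362 + 2·0.25·0.526) − 0.46 = -0.06125.
Option 2: r to a grandoffspring = 0.25.
Option 2: r to a full sibling = 0.5.
Option 2: Σ r·B − C = (2·0.25·0.433 + 2·0.5·0.0305) − 0.48 = -0.233.
Option 1 has the higher net inclusive-fitness payoff.

Option 1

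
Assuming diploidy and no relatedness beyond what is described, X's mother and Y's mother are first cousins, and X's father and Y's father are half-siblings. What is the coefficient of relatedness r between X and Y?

Wright's path rule: contributions from independent ancestry routes add.
X and Y are related in two ways: second cousins through their mothers (r = 1/32) and half first cousins through their fathers (r = 1/16).
r = 1/32 + 1/16 = 3/32 = 0.09375.

0.09375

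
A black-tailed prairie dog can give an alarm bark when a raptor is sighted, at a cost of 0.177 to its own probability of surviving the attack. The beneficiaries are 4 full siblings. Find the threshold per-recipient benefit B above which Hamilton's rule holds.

r to a full sibling = 0.5 (full sibs share both parents — two paths of length 2: r = 2·(1/2)^2 = 1/2).
Hamilton's rule with n recipients of equal r: n·r·B > C, so B > C/(n·r) = 0.177/(4·0.5) = 0.0885.

0.0885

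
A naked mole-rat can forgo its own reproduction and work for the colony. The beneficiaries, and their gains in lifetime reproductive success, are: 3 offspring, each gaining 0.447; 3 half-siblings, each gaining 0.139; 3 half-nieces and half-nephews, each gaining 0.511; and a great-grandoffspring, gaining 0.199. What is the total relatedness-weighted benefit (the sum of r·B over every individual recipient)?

0.99125

r to an offspring = 1/2 (one parent–offspring link: r = (1/2)^1 = 1/2).
r to a half-sibling = 0.25 (half-sibs share one parent — one path of length 2: r = (1/2)^2 = 1/4).
r to a half-niece or half-nephew = 0.125 (half-aunt/uncle↔niece/nephew: one path of length 3: r = (1/2)^3 = 1/8).
r to a great-grandoffspring = 0.125 (three parent–offspring links: r = (1/2)^3 = 1/8).
Summing one r·B term per recipient: 3·0.5·0.447 + 3·0.25·0.139 + 3·0.125·0.511 + 1·0.125·0.199 = 0.99125.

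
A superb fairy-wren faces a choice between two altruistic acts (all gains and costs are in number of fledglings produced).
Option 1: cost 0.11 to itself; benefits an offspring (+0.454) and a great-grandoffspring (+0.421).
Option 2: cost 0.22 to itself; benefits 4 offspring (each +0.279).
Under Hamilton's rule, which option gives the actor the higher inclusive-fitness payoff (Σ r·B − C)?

Option 2

Option 1: r to an offspring = 0.5.
Option 1: r to a great-grandoffspring = 0.125.
Option 1: Σ r·B − C = (1·0.5·0.454 + 1·0.125·0.421) − 0.11 = 0.169625.
Option 2: r to an offspring = 0.5.
Option 2: Σ r·B − C = (4·0.5·0.279) − 0.22 = 0.338.
Option 2 has the higher net inclusive-fitness payoff.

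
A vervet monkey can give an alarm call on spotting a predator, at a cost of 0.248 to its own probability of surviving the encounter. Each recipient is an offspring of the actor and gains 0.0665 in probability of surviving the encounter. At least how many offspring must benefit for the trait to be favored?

r to an offspring = 1/2 (one parent–offspring link: r = (1/2)^1 = 1/2).
Hamilton's rule: n·r·B > C  ⇒  n > C/(r·B) = 0.248/(0.5·0.0665) = 7.459.
The smallest integer exceeding 7.459 is 8.

8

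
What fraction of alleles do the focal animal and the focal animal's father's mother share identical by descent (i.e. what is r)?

Each parent–offspring link contributes a factor of 1/2, and independent paths through distinct common ancestors add.
Two parent–offspring links: r = (1/2)^2 = 1/4.

0.25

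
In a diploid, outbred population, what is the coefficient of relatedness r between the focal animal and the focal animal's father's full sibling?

0.25

Each parent–offspring link contributes a factor of 1/2, and independent paths through distinct common ancestors add.
Full aunt/uncle↔niece/nephew: two paths of length 3 through the shared grandparent pair: r = 2·(1/2)^3 = 1/4.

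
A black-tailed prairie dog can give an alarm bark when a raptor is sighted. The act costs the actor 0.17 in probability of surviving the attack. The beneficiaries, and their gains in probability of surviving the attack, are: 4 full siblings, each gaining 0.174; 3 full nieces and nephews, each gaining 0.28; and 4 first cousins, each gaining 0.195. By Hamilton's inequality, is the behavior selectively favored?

Hamilton's rule: the trait is favored when the sum of r·B over every recipient exceeds the actor's cost C.
r to a full sibling = 0.5 (full sibs share both parents — two paths of length 2: r = 2·(1/2)^2 = 1/2).
r to a full niece or nephew = 1/4 (full aunt/uncle↔niece/nephew: two paths of length 3 through the shared grandparent pair: r = 2·(1/2)^3 = 1/4).
r to a first cousin = 1/8 (first cousins share one grandparent pair — two paths of length 4: r = 2·(1/2)^4 = 1/8).
Summing one r·B term per recipient: 4·0.5·0.174 + 3·0.25·0.28 + 4·0.125·0.195 = 0.6555.
0.6555 > 0.17: the indirect benefit exceeds the cost.

Yes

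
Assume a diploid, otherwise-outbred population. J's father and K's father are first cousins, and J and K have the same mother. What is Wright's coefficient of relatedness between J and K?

Independent pedigree routes through distinct common ancestors add.
J and K are related in two ways: second cousins through their fathers (r = 1/32) and half-sibs through their shared mother (r = 1/4).
r = 1/32 + 1/4 = 9/32 = 0.28125.

0.28125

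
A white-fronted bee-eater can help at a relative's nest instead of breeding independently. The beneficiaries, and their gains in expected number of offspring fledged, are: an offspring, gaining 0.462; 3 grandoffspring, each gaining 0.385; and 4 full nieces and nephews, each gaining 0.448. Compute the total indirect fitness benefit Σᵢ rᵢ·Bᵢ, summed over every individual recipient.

r to an offspring = 0.5 (one parent–offspring link: r = (1/2)^1 = 1/2).
r to a grandoffspring = 0.25 (two parent–offspring links: r = (1/2)^2 = 1/4).
r to a full niece or nephew = 1/4 (full aunt/uncle↔niece/nephew: two paths of length 3 through the shared grandparent pair: r = 2·(1/2)^3 = 1/4).
Summing one r·B term per recipient: 1·0.5·0.462 + 3·0.25·0.385 + 4·0.25·0.448 = 0.96775.

0.96775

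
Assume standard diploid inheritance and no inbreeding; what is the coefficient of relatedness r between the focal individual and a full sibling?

0.5

Full sibs share both parents — two paths of length 2: r = 2·(1/2)^2 = 1/2.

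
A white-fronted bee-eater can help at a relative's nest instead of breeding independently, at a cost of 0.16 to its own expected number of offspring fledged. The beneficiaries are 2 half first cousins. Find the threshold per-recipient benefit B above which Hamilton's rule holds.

1.28

r to a half first cousin = 0.0625 (half first cousins share one grandparent — one path of length 4: r = (1/2)^4 = 1/16).
Hamilton's rule with n recipients of equal r: n·r·B > C, so B > C/(n·r) = 0.16/(2·0.0625) = 1.28.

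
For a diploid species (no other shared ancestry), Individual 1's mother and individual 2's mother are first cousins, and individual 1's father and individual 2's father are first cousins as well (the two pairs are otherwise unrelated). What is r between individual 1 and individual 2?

0.0625

With two independent routes of shared ancestry, r is the sum of the two contributions.
Individual 1 and individual 2 are related in two ways: second cousins through their mothers (r = 1/32) and second cousins through their fathers (r = 1/32).
r = 1/32 + 1/32 = 1/16 = 0.0625.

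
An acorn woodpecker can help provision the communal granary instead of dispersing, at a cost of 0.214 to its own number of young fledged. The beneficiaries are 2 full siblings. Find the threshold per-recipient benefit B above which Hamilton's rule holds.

r to a full sibling = 1/2 (full sibs share both parents — two paths of length 2: r = 2·(1/2)^2 = 1/2).
Hamilton's rule with n recipients of equal r: n·r·B > C, so B > C/(n·r) = 0.214/(2·0.5) = 0.214.

0.214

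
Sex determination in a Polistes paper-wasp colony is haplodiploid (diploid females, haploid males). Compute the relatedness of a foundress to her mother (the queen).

One meiotic link between diploid queen and diploid daughter: r = 1/2.

0.5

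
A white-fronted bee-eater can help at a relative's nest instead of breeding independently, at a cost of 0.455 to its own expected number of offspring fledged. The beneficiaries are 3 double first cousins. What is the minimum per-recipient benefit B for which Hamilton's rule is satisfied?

r to a double first cousin = 1/4 (double first cousins share both grandparent pairs — four paths of length 4: r = 4·(1/2)^4 = 1/4).
Hamilton's rule with n recipients of equal r: n·r·B > C, so B > C/(n·r) = 0.455/(3·0.25) = 0.6067.

0.6067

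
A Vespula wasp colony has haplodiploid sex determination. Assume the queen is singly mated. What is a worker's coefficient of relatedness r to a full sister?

Haplodiploid full sisters inherit their father's entire haploid genome identically (contributing 1/2) and on average half of their mother's contribution (1/2 · 1/2 = 1/4); r = 1/2 + 1/4 = 3/4.

0.75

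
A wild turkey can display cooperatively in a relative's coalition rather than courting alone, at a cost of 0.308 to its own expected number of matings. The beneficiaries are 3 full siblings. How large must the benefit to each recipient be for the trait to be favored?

0.2053

r to a full sibling = 1/2 (full sibs share both parents — two paths of length 2: r = 2·(1/2)^2 = 1/2).
Hamilton's rule with n recipients of equal r: n·r·B > C, so B > C/(n·r) = 0.308/(3·0.5) = 0.2053.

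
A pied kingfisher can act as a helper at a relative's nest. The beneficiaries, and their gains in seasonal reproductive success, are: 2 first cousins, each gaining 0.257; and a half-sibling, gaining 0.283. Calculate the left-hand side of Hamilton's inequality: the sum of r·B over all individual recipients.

r to a first cousin = 1/8 (first cousins share one grandparent pair — two paths of length 4: r = 2·(1/2)^4 = 1/8).
r to a half-sibling = 0.25 (half-sibs share one parent — one path of length 2: r = (1/2)^2 = 1/4).
Summing one r·B term per recipient: 2·0.125·0.257 + 1·0.25·0.283 = 0.135.

0.135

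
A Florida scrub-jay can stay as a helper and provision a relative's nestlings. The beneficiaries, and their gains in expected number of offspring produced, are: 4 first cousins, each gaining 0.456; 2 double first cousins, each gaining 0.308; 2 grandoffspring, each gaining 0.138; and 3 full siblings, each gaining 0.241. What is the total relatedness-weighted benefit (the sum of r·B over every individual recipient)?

0.8125

r to a first cousin = 0.125 (first cousins share one grandparent pair — two paths of length 4: r = 2·(1/2)^4 = 1/8).
r to a double first cousin = 1/4 (double first cousins share both grandparent pairs — four paths of length 4: r = 4·(1/2)^4 = 1/4).
r to a grandoffspring = 1/4 (two parent–offspring links: r = (1/2)^2 = 1/4).
r to a full sibling = 0.5 (full sibs share both parents — two paths of length 2: r = 2·(1/2)^2 = 1/2).
Summing one r·B term per recipient: 4·0.125·0.456 + 2·0.25·0.308 + 2·0.25·0.138 + 3·0.5·0.241 = 0.8125.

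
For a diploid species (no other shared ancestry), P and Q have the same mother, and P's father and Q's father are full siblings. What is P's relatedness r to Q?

With two independent routes of shared ancestry, r is the sum of the two contributions.
P and Q are related in two ways: half-sibs through their shared mother (r = 1/4) and first cousins through their fathers (r = 1/8).
r = 1/4 + 1/8 = 3/8 = 0.375.

0.375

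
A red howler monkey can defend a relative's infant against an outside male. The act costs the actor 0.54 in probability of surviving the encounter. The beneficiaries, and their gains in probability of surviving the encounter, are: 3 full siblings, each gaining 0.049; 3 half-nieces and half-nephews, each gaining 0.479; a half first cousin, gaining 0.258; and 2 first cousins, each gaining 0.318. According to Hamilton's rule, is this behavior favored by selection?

No

Hamilton's rule: the trait is favored when the sum of r·B over every recipient exceeds the actor's cost C.
r to a full sibling = 1/2 (full sibs share both parents — two paths of length 2: r = 2·(1/2)^2 = 1/2).
r to a half-niece or half-nephew = 0.125 (half-aunt/uncle↔niece/nephew: one path of length 3: r = (1/2)^3 = 1/8).
r to a half first cousin = 0.0625 (half first cousins share one grandparent — one path of length 4: r = (1/2)^4 = 1/16).
r to a first cousin = 0.125 (first cousins share one grandparent pair — two paths of length 4: r = 2·(1/2)^4 = 1/8).
Summing one r·B term per recipient: 3·0.5·0.049 + 3·0.125·0.479 + 1·0.0625·0.258 + 2·0.125·0.318 = 0.34875.
0.34875 < 0.54: the indirect benefit is less than the cost.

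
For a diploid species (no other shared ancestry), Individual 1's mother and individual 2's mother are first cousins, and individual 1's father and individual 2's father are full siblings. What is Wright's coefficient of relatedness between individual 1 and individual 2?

0.15625

Relatedness sums over independent paths through distinct common ancestors.
Individual 1 and individual 2 are related in two ways: second cousins through their mothers (r = 1/32) and first cousins through their fathers (r = 1/8).
r = 1/32 + 1/8 = 5/32 = 0.15625.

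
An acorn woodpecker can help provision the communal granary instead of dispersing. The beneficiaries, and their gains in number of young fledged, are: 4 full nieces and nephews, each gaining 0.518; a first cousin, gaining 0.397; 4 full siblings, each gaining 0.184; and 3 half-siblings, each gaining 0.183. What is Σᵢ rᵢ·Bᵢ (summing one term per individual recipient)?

1.072875

r to a full niece or nephew = 0.25 (full aunt/uncle↔niece/nephew: two paths of length 3 through the shared grandparent pair: r = 2·(1/2)^3 = 1/4).
r to a first cousin = 0.125 (first cousins share one grandparent pair — two paths of length 4: r = 2·(1/2)^4 = 1/8).
r to a full sibling = 0.5 (full sibs share both parents — two paths of length 2: r = 2·(1/2)^2 = 1/2).
r to a half-sibling = 1/4 (half-sibs share one parent — one path of length 2: r = (1/2)^2 = 1/4).
Summing one r·B term per recipient: 4·0.25·0.518 + 1·0.125·0.397 + 4·0.5·0.184 + 3·0.25·0.183 = 1.072875.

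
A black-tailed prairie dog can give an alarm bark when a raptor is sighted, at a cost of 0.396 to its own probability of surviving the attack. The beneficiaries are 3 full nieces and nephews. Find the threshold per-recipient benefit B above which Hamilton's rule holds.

0.528

r to a full niece or nephew = 0.25 (full aunt/uncle↔niece/nephew: two paths of length 3 through the shared grandparent pair: r = 2·(1/2)^3 = 1/4).
Hamilton's rule with n recipients of equal r: n·r·B > C, so B > C/(n·r) = 0.396/(3·0.25) = 0.528.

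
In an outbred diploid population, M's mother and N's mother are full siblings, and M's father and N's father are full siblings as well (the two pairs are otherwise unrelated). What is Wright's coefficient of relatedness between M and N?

0.25

Wright's path rule: contributions from independent ancestry routes add.
M and N are related in two ways: first cousins through their mothers (r = 1/8) and first cousins through their fathers (r = 1/8) — i.e. double first cousins.
r = 1/8 + 1/8 = 1/4 = 0.25.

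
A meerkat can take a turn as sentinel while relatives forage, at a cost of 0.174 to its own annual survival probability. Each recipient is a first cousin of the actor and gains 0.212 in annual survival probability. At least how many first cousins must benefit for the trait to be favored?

r to a first cousin = 1/8 (first cousins share one grandparent pair — two paths of length 4: r = 2·(1/2)^4 = 1/8).
Hamilton's rule: n·r·B > C  ⇒  n > C/(r·B) = 0.174/(0.125·0.212) = 6.566.
The smallest integer exceeding 6.566 is 7.

7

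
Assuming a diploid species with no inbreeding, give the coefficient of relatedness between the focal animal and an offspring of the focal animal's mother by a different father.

Each parent–offspring link contributes a factor of 1/2, and independent paths through distinct common ancestors add.
Half-sibs share one parent — one path of length 2: r = (1/2)^2 = 1/4.

0.25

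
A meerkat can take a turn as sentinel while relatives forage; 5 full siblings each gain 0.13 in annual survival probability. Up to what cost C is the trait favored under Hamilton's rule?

r to a full sibling = 0.5 (full sibs share both parents — two paths of length 2: r = 2·(1/2)^2 = 1/2).
Hamilton's rule: n·r·B > C, so the trait is favored while C < n·r·B = 5·0.5·0.13 = 0.325.

0.325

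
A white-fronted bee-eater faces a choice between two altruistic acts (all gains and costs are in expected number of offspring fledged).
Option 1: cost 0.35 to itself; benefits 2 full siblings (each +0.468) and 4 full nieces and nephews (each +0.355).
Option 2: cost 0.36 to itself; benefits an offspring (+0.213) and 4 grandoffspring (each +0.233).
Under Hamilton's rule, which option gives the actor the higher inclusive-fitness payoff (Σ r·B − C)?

Option 1: r to a full sibling = 0.5.
Option 1: r to a full niece or nephew = 0.25.
Option 1: Σ r·B − C = (2·0.5·0.468 + 4·0.25·0.355) − 0.35 = 0.473.
Option 2: r to an offspring = 0.5.
Option 2: r to a grandoffspring = 0.25.
Option 2: Σ r·B − C = (1·0.5·0.213 + 4·0.25·0.233) − 0.36 = -0.0205.
Option 1 has the higher net inclusive-fitness payoff.

Option 1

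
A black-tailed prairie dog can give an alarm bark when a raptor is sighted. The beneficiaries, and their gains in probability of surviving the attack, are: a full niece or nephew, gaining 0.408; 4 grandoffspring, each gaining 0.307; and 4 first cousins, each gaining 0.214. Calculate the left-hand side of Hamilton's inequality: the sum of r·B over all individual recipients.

r to a full niece or nephew = 1/4 (full aunt/uncle↔niece/nephew: two paths of length 3 through the shared grandparent pair: r = 2·(1/2)^3 = 1/4).
r to a grandoffspring = 0.25 (two parent–offspring links: r = (1/2)^2 = 1/4).
r to a first cousin = 1/8 (first cousins share one grandparent pair — two paths of length 4: r = 2·(1/2)^4 = 1/8).
Summing one r·B term per recipient: 1·0.25·0.408 + 4·0.25·0.307 + 4·0.125·0.214 = 0.516.

0.516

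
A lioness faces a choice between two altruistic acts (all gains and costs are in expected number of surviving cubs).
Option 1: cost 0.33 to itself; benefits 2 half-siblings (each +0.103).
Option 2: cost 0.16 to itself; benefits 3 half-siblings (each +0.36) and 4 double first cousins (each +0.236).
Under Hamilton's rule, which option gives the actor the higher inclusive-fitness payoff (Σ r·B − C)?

Option 2

Option 1: r to a half-sibling = 0.25.
Option 1: Σ r·B − C = (2·0.25·0.103) − 0.33 = -0.2785.
Option 2: r to a half-sibling = 0.25.
Option 2: r to a double first cousin = 0.25.
Option 2: Σ r·B − C = (3·0.25·0.36 + 4·0.25·0.236) − 0.16 = 0.346.
Option 2 has the higher net inclusive-fitness payoff.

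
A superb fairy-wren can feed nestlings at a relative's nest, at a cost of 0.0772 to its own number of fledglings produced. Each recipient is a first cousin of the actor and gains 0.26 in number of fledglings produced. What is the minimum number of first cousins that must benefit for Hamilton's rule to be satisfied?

3

r to a first cousin = 1/8 (first cousins share one grandparent pair — two paths of length 4: r = 2·(1/2)^4 = 1/8).
Hamilton's rule: n·r·B > C  ⇒  n > C/(r·B) = 0.0772/(0.125·0.26) = 2.375.
The smallest integer exceeding 2.375 is 3.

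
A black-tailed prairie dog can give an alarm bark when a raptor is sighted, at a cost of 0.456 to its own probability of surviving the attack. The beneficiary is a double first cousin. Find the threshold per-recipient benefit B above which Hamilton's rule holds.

1.824

r to a double first cousin = 1/4 (double first cousins share both grandparent pairs — four paths of length 4: r = 4·(1/2)^4 = 1/4).
Hamilton's rule with n recipients of equal r: n·r·B > C, so B > C/(n·r) = 0.456/(1·0.25) = 1.824.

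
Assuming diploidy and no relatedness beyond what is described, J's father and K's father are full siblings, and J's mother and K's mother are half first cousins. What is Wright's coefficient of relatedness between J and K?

0.140625

Relatedness sums over independent paths through distinct common ancestors.
J and K are related in two ways: first cousins through their fathers (r = 1/8) and half second cousins through their mothers (r = 1/64).
r = 1/8 + 1/64 = 0.140625.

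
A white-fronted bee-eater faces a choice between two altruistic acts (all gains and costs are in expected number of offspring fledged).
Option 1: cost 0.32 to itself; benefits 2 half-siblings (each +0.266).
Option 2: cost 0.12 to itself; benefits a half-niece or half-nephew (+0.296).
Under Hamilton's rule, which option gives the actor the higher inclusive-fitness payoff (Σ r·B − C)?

Option 2

Option 1: r to a half-sibling = 0.25.
Option 1: Σ r·B − C = (2·0.25·0.266) − 0.32 = -0.187.
Option 2: r to a half-niece or half-nephew = 0.125.
Option 2: Σ r·B − C = (1·0.125·0.296) − 0.12 = -0.083.
Option 2 has the higher net inclusive-fitness payoff.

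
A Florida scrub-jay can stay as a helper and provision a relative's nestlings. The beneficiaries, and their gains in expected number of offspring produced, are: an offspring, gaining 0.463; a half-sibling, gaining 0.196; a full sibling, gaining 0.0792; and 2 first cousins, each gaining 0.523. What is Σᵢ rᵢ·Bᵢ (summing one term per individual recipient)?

r to an offspring = 1/2 (one parent–offspring link: r = (1/2)^1 = 1/2).
r to a half-sibling = 1/4 (half-sibs share one parent — one path of length 2: r = (1/2)^2 = 1/4).
r to a full sibling = 0.5 (full sibs share both parents — two paths of length 2: r = 2·(1/2)^2 = 1/2).
r to a first cousin = 1/8 (first cousins share one grandparent pair — two paths of length 4: r = 2·(1/2)^4 = 1/8).
Summing one r·B term per recipient: 1·0.5·0.463 + 1·0.25·0.196 + 1·0.5·0.0792 + 2·0.125·0.523 = 0.45085.

0.45085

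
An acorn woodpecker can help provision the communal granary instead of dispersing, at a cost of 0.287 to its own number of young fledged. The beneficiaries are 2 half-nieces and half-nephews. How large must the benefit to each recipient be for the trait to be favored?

r to a half-niece or half-nephew = 1/8 (half-aunt/uncle↔niece/nephew: one path of length 3: r = (1/2)^3 = 1/8).
Hamilton's rule with n recipients of equal r: n·r·B > C, so B > C/(n·r) = 0.287/(2·0.125) = 1.148.

1.148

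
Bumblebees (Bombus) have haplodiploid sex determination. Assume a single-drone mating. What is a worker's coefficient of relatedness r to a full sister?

0.75

Haplodiploid full sisters inherit their father's entire haploid genome identically (contributing 1/2) and on average half of their mother's contribution (1/2 · 1/2 = 1/4); r = 1/2 + 1/4 = 3/4.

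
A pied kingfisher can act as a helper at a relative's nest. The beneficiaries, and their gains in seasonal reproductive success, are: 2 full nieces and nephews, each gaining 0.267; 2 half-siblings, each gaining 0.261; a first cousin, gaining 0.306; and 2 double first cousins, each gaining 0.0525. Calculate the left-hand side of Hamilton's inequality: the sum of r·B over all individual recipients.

0.3285

r to a full niece or nephew = 1/4 (full aunt/uncle↔niece/nephew: two paths of length 3 through the shared grandparent pair: r = 2·(1/2)^3 = 1/4).
r to a half-sibling = 1/4 (half-sibs share one parent — one path of length 2: r = (1/2)^2 = 1/4).
r to a first cousin = 0.125 (first cousins share one grandparent pair — two paths of length 4: r = 2·(1/2)^4 = 1/8).
r to a double first cousin = 1/4 (double first cousins share both grandparent pairs — four paths of length 4: r = 4·(1/2)^4 = 1/4).
Summing one r·B term per recipient: 2·0.25·0.267 + 2·0.25·0.261 + 1·0.125·0.306 + 2·0.25·0.0525 = 0.3285.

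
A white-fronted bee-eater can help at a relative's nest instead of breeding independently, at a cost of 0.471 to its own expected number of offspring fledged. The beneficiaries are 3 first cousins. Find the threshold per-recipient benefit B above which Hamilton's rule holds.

1.256

r to a first cousin = 0.125 (first cousins share one grandparent pair — two paths of length 4: r = 2·(1/2)^4 = 1/8).
Hamilton's rule with n recipients of equal r: n·r·B > C, so B > C/(n·r) = 0.471/(3·0.125) = 1.256.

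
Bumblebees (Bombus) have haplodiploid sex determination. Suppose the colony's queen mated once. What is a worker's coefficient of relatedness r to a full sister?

0.75

Haplodiploid full sisters inherit their father's entire haploid genome identically (contributing 1/2) and on average half of their mother's contribution (1/2 · 1/2 = 1/4); r = 1/2 + 1/4 = 3/4.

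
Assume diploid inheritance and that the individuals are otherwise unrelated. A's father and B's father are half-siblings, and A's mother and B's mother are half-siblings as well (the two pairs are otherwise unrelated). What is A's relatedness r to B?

Relatedness sums over independent paths through distinct common ancestors.
A and B are related in two ways: half first cousins through their fathers (r = 1/16) and half first cousins through their mothers (r = 1/16).
r = 1/16 + 1/16 = 1/8 = 0.125.

0.125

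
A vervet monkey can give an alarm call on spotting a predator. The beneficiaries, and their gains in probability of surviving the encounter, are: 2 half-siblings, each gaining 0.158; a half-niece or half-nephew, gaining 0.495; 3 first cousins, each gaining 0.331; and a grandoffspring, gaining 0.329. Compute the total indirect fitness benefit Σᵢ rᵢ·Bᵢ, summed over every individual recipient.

r to a half-sibling = 1/4 (half-sibs share one parent — one path of length 2: r = (1/2)^2 = 1/4).
r to a half-niece or half-nephew = 1/8 (half-aunt/uncle↔niece/nephew: one path of length 3: r = (1/2)^3 = 1/8).
r to a first cousin = 0.125 (first cousins share one grandparent pair — two paths of length 4: r = 2·(1/2)^4 = 1/8).
r to a grandoffspring = 1/4 (two parent–offspring links: r = (1/2)^2 = 1/4).
Summing one r·B term per recipient: 2·0.25·0.158 + 1·0.125·0.495 + 3·0.125·0.331 + 1·0.25·0.329 = 0.34725.

0.34725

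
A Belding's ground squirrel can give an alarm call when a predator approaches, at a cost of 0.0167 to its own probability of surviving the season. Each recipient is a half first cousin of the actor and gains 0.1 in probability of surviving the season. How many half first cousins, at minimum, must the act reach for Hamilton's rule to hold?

3

r to a half first cousin = 1/16 (half first cousins share one grandparent — one path of length 4: r = (1/2)^4 = 1/16).
Hamilton's rule: n·r·B > C  ⇒  n > C/(r·B) = 0.0167/(0.0625·0.1) = 2.672.
The smallest integer exceeding 2.672 is 3.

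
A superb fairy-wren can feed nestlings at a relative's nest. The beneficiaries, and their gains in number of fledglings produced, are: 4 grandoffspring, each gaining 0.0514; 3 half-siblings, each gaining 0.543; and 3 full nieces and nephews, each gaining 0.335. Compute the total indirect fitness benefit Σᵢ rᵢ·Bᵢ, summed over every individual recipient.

r to a grandoffspring = 0.25 (two parent–offspring links: r = (1/2)^2 = 1/4).
r to a half-sibling = 0.25 (half-sibs share one parent — one path of length 2: r = (1/2)^2 = 1/4).
r to a full niece or nephew = 0.25 (full aunt/uncle↔niece/nephew: two paths of length 3 through the shared grandparent pair: r = 2·(1/2)^3 = 1/4).
Summing one r·B term per recipient: 4·0.25·0.0514 + 3·0.25·0.543 + 3·0.25·0.335 = 0.7099.

0.7099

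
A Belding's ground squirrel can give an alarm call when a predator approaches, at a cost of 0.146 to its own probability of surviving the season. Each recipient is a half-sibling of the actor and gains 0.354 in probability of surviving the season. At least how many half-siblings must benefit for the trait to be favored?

2

r to a half-sibling = 1/4 (half-sibs share one parent — one path of length 2: r = (1/2)^2 = 1/4).
Hamilton's rule: n·r·B > C  ⇒  n > C/(r·B) = 0.146/(0.25·0.354) = 1.65.
The smallest integer exceeding 1.65 is 2.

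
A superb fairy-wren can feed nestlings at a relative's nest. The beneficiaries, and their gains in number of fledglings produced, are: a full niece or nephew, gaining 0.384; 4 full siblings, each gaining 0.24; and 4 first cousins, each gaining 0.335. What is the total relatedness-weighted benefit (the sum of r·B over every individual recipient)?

r to a full niece or nephew = 1/4 (full aunt/uncle↔niece/nephew: two paths of length 3 through the shared grandparent pair: r = 2·(1/2)^3 = 1/4).
r to a full sibling = 0.5 (full sibs share both parents — two paths of length 2: r = 2·(1/2)^2 = 1/2).
r to a first cousin = 1/8 (first cousins share one grandparent pair — two paths of length 4: r = 2·(1/2)^4 = 1/8).
Summing one r·B term per recipient: 1·0.25·0.384 + 4·0.5·0.24 + 4·0.125·0.335 = 0.7435.

0.7435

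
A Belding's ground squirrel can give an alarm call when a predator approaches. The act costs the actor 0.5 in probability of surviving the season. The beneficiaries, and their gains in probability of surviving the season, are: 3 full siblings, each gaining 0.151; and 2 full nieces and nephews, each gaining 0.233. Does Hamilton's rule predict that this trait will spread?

Hamilton's rule: the trait is favored when the sum of r·B over every recipient exceeds the actor's cost C.
r to a full sibling = 1/2 (full sibs share both parents — two paths of length 2: r = 2·(1/2)^2 = 1/2).
r to a full niece or nephew = 1/4 (full aunt/uncle↔niece/nephew: two paths of length 3 through the shared grandparent pair: r = 2·(1/2)^3 = 1/4).
Summing one r·B term per recipient: 3·0.5·0.151 + 2·0.25·0.233 = 0.343.
0.343 < 0.5: the indirect benefit is less than the cost.

No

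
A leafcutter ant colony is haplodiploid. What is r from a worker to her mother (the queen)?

One meiotic link between diploid queen and diploid daughter: r = 1/2.

0.5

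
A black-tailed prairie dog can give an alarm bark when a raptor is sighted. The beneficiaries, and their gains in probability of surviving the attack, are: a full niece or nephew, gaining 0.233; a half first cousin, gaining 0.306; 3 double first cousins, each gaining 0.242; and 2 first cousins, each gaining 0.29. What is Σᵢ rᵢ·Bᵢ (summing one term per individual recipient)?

r to a full niece or nephew = 1/4 (full aunt/uncle↔niece/nephew: two paths of length 3 through the shared grandparent pair: r = 2·(1/2)^3 = 1/4).
r to a half first cousin = 0.0625 (half first cousins share one grandparent — one path of length 4: r = (1/2)^4 = 1/16).
r to a double first cousin = 1/4 (double first cousins share both grandparent pairs — four paths of length 4: r = 4·(1/2)^4 = 1/4).
r to a first cousin = 0.125 (first cousins share one grandparent pair — two paths of length 4: r = 2·(1/2)^4 = 1/8).
Summing one r·B term per recipient: 1·0.25·0.233 + 1·0.0625·0.306 + 3·0.25·0.242 + 2·0.125·0.29 = 0.331375.

0.331375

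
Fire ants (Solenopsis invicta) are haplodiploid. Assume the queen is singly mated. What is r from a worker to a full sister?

Haplodiploid full sisters inherit their father's entire haploid genome identically (contributing 1/2) and on average half of their mother's contribution (1/2 · 1/2 = 1/4); r = 1/2 + 1/4 = 3/4.

0.75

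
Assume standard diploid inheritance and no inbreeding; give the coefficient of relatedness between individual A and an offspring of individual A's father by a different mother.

0.25

Each parent–offspring link contributes a factor of 1/2, and independent paths through distinct common ancestors add.
Half-sibs share one parent — one path of length 2: r = (1/2)^2 = 1/4.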